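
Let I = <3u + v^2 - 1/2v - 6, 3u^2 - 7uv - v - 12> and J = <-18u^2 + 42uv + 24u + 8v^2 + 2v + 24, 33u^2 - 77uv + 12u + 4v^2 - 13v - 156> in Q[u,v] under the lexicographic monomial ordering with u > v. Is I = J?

Yes, the ideals are equal.

Since reduced Gröbner bases are canonical representatives of ideals under a given ordering, it suffices to compute and compare them.
Buchberger on the first generating set:
f_1 = 3u + v^2 - 1/2v - 6, LT = u.
f_2 = 3u^2 - 7uv - v - 12, LT = u^2.

S(f_1,f_2): lcm = u^2. S = 1/3uv^2 + 13/6uv - 2u + 1/3v + 4.
  leading term uv^2: subtract (1/9v^2)·f_1 from 1/3uv^2 + 13/6uv - 2u + 1/3v + 4 → 13/6uv - 2u - 1/9v^4 + 1/18v^3 + 2/3v^2 + 1/3v + 4
  leading term uv: subtract (13/18v)·f_1 from 13/6uv - 2u - 1/9v^4 + 1/18v^3 + 2/3v^2 + 1/3v + 4 → -2u - 1/9v^4 - 2/3v^3 + 37/36v^2 + 14/3v + 4
  leading term u: subtract (-2/3)·f_1 from -2u - 1/9v^4 - 2/3v^3 + 37/36v^2 + 14/3v + 4 → -1/9v^4 - 2/3v^3 + 61/36v^2 + 13/3v
  leading term v^4: no divisor's leading term divides it; move -1/9v^4 to the remainder.
  leading term v^3: no divisor's leading term divides it; move -2/3v^3 to the remainder.
  leading term v^2: no divisor's leading term divides it; move 61/36v^2 to the remainder.
  leading term v: no divisor's leading term divides it; move 13/3v to the remainder.
  remainder -1/9v^4 - 2/3v^3 + 61/36v^2 + 13/3v ≠ 0; add g_3 = -1/9v^4 - 2/3v^3 + 61/36v^2 + 13/3v to the basis.

The other S-polynomials (S(f_1,g_3), S(f_2,g_3)) all reduce to 0 modulo the current basis, so we have a Gröbner basis.
Inter-reduce: drop elements whose leading term is divisible by another's, tail-reduce, and make monic.
Reduced Gröbner basis: {u + 1/3v^2 - 1/6v - 2, v^4 + 6v^3 - 61/4v^2 - 39v}.

Buchberger on the second generating set:
h_1 = -18u^2 + 42uv + 24u + 8v^2 + 2v + 24, LT = u^2.
h_2 = 33u^2 - 77uv + 12u + 4v^2 - 13v - 156, LT = u^2.

S(h_1,h_2): lcm = u^2. S = -56/33u - 56/99v^2 + 28/99v + 112/33.
  leading term u: no divisor's leading term divides it; move -56/33u to the remainder.
  leading term v^2: no divisor's leading term divides it; move -56/99v^2 to the remainder.
  leading term v: no divisor's leading term divides it; move 28/99v to the remainder.
  leading term 1: no divisor's leading term divides it; move 112/33 to the remainder.
  remainder -56/33u - 56/99v^2 + 28/99v + 112/33 ≠ 0; add k_3 = -56/33u - 56/99v^2 + 28/99v + 112/33 to the basis.

S(h_1,k_3): lcm = u^2. S = -1/3uv^2 - 13/6uv + 2/3u - 4/9v^2 - 1/9v - 4/3.
  leading term uv^2: subtract (11/56v^2)·k_3 from -1/3uv^2 - 13/6uv + 2/3u - 4/9v^2 - 1/9v - 4/3 → -13/6uv + 2/3u + 1/9v^4 - 1/18v^3 - 10/9v^2 - 1/9v - 4/3
  leading term uv: subtract (143/112v)·k_3 from -13/6uv + 2/3u + 1/9v^4 - 1/18v^3 - 10/9v^2 - 1/9v - 4/3 → 2/3u + 1/9v^4 + 2/3v^3 - 53/36v^2 - 40/9v - 4/3
  leading term u: subtract (-11/28)·k_3 from 2/3u + 1/9v^4 + 2/3v^3 - 53/36v^2 - 40/9v - 4/3 → 1/9v^4 + 2/3v^3 - 61/36v^2 - 13/3v
  leading term v^4: no divisor's leading term divides it; move 1/9v^4 to the remainder.
  leading term v^3: no divisor's leading term divides it; move 2/3v^3 to the remainder.
  leading term v^2: no divisor's leading term divides it; move -61/36v^2 to the remainder.
  leading term v: no divisor's leading term divides it; move -13/3v to the remainder.
  remainder 1/9v^4 + 2/3v^3 - 61/36v^2 - 13/3v ≠ 0; add k_4 = 1/9v^4 + 2/3v^3 - 61/36v^2 - 13/3v to the basis.

The other S-polynomials (S(h_2,k_3), S(h_1,k_4), S(h_2,k_4), S(k_3,k_4)) all reduce to 0 modulo the current basis, so we have a Gröbner basis.
Inter-reduce: drop elements whose leading term is divisible by another's, tail-reduce, and make monic.
Reduced Gröbner basis: {u + 1/3v^2 - 1/6v - 2, v^4 + 6v^3 - 61/4v^2 - 39v}.

The two bases agree; hence the ideals are identical.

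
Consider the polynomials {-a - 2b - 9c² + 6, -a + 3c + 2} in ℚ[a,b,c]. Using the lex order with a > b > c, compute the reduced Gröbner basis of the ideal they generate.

G = {a - 3c - 2, b + 9/2c² + 3/2c - 2}

f_1 = -a - 2b - 9c² + 6, LT = a.
f_2 = -a + 3c + 2, LT = a.

S(f_1,f_2): lcm = a. S = 2b + 9c² + 3c - 4.
  leading term b: no divisor's leading term divides it; move 2b to the remainder.
  leading term c²: no divisor's leading term divides it; move 9c² to the remainder.
  leading term c: no divisor's leading term divides it; move 3c to the remainder.
  leading term 1: no divisor's leading term divides it; move -4 to the remainder.
  remainder 2b + 9c² + 3c - 4 ≠ 0; add g_3 = 2b + 9c² + 3c - 4 to the basis.

The other S-polynomials (S(f_1,g_3), S(f_2,g_3)) all reduce to 0 modulo the current basis, so we have a Gröbner basis.
Inter-reduce: drop elements whose leading term is divisible by another's, tail-reduce, and make monic.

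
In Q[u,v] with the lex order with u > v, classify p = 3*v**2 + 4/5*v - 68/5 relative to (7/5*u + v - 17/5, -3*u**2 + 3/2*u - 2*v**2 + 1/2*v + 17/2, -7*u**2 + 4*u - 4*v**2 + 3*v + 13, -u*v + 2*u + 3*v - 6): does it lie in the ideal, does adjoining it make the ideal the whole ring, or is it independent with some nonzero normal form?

First compute the reduced Gröbner basis of I by Buchberger's algorithm.
f_1 = 7/5*u + v - 17/5, LT = u.
f_2 = -3*u**2 + 3/2*u - 2*v**2 + 1/2*v + 17/2, LT = u**2.
f_3 = -7*u**2 + 4*u - 4*v**2 + 3*v + 13, LT = u**2.
f_4 = -u*v + 2*u + 3*v - 6, LT = u*v.

S(f_1,f_2): lcm = u**2. S = 5/7*u*v - 27/14*u - 2/3*v**2 + 1/6*v + 17/6.
  leading term u*v: subtract (25/49*v)·f_1 from 5/7*u*v - 27/14*u - 2/3*v**2 + 1/6*v + 17/6 → -27/14*u - 173/147*v**2 + 559/294*v + 17/6
  leading term u: subtract (-135/98)·f_1 from -27/14*u - 173/147*v**2 + 559/294*v + 17/6 → -173/147*v**2 + 482/147*v - 272/147
  leading term v**2: no divisor's leading term divides it; move -173/147*v**2 to the remainder.
  leading term v: no divisor's leading term divides it; move 482/147*v to the remainder.
  leading term 1: no divisor's leading term divides it; move -272/147 to the remainder.
  remainder -173/147*v**2 + 482/147*v - 272/147 ≠ 0; add h_5 = -173/147*v**2 + 482/147*v - 272/147 to the basis.

S(f_1,f_3): lcm = u**2. S = 5/7*u*v - 13/7*u - 4/7*v**2 + 3/7*v + 13/7.
  leading term u*v: subtract (25/49*v)·f_1 from 5/7*u*v - 13/7*u - 4/7*v**2 + 3/7*v + 13/7 → -13/7*u - 53/49*v**2 + 106/49*v + 13/7
  leading term u: subtract (-65/49)·f_1 from -13/7*u - 53/49*v**2 + 106/49*v + 13/7 → -53/49*v**2 + 171/49*v - 130/49
  leading term v**2: subtract (159/173)·h_5 from -53/49*v**2 + 171/49*v - 130/49 → 4037/8477*v - 8074/8477
  leading term v: no divisor's leading term divides it; move 4037/8477*v to the remainder.
  leading term 1: no divisor's leading term divides it; move -8074/8477 to the remainder.
  remainder 4037/8477*v - 8074/8477 ≠ 0; add h_6 = 4037/8477*v - 8074/8477 to the basis.

The other S-polynomials (S(f_1,f_4), S(f_2,f_3), S(f_2,f_4), S(f_3,f_4), S(f_1,h_5), S(f_2,h_5), S(f_3,h_5), S(f_4,h_5), S(f_1,h_6), S(f_2,h_6), S(f_3,h_6), S(f_4,h_6), S(h_5,h_6)) all reduce to 0 modulo the current basis, so we have a Gröbner basis.
Inter-reduce: drop elements whose leading term is divisible by another's, tail-reduce, and make monic.
Reduced Gröbner basis: {u - 1, v - 2}.
Label its elements g_1 = u - 1, g_2 = v - 2.

Reduce p = 3*v**2 + 4/5*v - 68/5 modulo G:
  leading term v**2: subtract (3*v)·g_2 from 3*v**2 + 4/5*v - 68/5 → 34/5*v - 68/5
  leading term v: subtract (34/5)·g_2 from 34/5*v - 68/5 → 0
  normal form = 0.
Since the normal form is 0, p ∈ I.

Ideal membership is decidable via reduction modulo a Gröbner basis.

3*v**2 + 4/5*v - 68/5 lies in I (it reduces to 0).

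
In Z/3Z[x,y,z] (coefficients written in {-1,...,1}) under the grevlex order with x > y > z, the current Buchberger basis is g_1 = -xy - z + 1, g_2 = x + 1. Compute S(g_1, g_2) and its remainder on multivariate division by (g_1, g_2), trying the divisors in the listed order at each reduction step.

S(g_1, g_2) = -y + z - 1; remainder on division = -y + z - 1.

lcm(LM(g_1), LM(g_2)) = xy.
S = (lcm/LT(g_1))·g_1 − (lcm/LT(g_2))·g_2 = -y + z - 1.
Reduce S modulo (g_1, g_2) in that order:
  leading term y: no divisor's leading term divides it; move -y to the remainder.
  leading term z: no divisor's leading term divides it; move z to the remainder.
  leading term 1: no divisor's leading term divides it; move -1 to the remainder.
The remainder -y + z - 1 is nonzero, so it would be added as the next basis element.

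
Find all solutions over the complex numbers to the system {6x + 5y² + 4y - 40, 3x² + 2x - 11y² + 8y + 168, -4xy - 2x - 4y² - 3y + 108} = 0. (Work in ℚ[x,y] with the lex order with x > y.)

{(-4, -4)}

Compute a lex Gröbner basis by Buchberger's algorithm.
f_1 = 6x + 5y² + 4y - 40, LT = x.
f_2 = 3x² + 2x - 11y² + 8y + 168, LT = x².
f_3 = -4xy - 2x - 4y² - 3y + 108, LT = xy.

S(f_1,f_2): lcm = x². S = ⅚xy² + ⅔xy - 22/3x + 11/3y² - 8/3y - 56.
  leading term xy²: subtract (5/36y²)·f_1 from ⅚xy² + ⅔xy - 22/3x + 11/3y² - 8/3y - 56 → ⅔xy - 22/3x - 25/36y⁴ - 5/9y³ + 83/9y² - 8/3y - 56
  leading term xy: subtract (1/9y)·f_1 from ⅔xy - 22/3x - 25/36y⁴ - 5/9y³ + 83/9y² - 8/3y - 56 → -22/3x - 25/36y⁴ - 10/9y³ + 79/9y² + 16/9y - 56
  leading term x: subtract (-11/9)·f_1 from -22/3x - 25/36y⁴ - 10/9y³ + 79/9y² + 16/9y - 56 → -25/36y⁴ - 10/9y³ + 134/9y² + 20/3y - 944/9
  leading term y⁴: no divisor's leading term divides it; move -25/36y⁴ to the remainder.
  leading term y³: no divisor's leading term divides it; move -10/9y³ to the remainder.
  leading term y²: no divisor's leading term divides it; move 134/9y² to the remainder.
  leading term y: no divisor's leading term divides it; move 20/3y to the remainder.
  leading term 1: no divisor's leading term divides it; move -944/9 to the remainder.
  remainder -25/36y⁴ - 10/9y³ + 134/9y² + 20/3y - 944/9 ≠ 0; add h_4 = -25/36y⁴ - 10/9y³ + 134/9y² + 20/3y - 944/9 to the basis.

S(f_1,f_3): lcm = xy. S = -½x + ⅚y³ - ⅓y² - 89/12y + 27.
  leading term x: subtract (-1/12)·f_1 from -½x + ⅚y³ - ⅓y² - 89/12y + 27 → ⅚y³ + 1/12y² - 85/12y + 71/3
  leading term y³: no divisor's leading term divides it; move ⅚y³ to the remainder.
  leading term y²: no divisor's leading term divides it; move 1/12y² to the remainder.
  leading term y: no divisor's leading term divides it; move -85/12y to the remainder.
  leading term 1: no divisor's leading term divides it; move 71/3 to the remainder.
  remainder ⅚y³ + 1/12y² - 85/12y + 71/3 ≠ 0; add h_5 = ⅚y³ + 1/12y² - 85/12y + 71/3 to the basis.

S(f_2,f_3): lcm = x²y. S = -½x² - xy² - 1/12xy + 27x - 11/3y³ + 8/3y² + 56y.
  leading term x²: subtract (-1/12x)·f_1 from -½x² - xy² - 1/12xy + 27x - 11/3y³ + 8/3y² + 56y → -7/12xy² + ¼xy + 71/3x - 11/3y³ + 8/3y² + 56y
  leading term xy²: subtract (-7/72y²)·f_1 from -7/12xy² + ¼xy + 71/3x - 11/3y³ + 8/3y² + 56y → ¼xy + 71/3x + 35/72y⁴ - 59/18y³ - 11/9y² + 56y
  leading term xy: subtract (1/24y)·f_1 from ¼xy + 71/3x + 35/72y⁴ - 59/18y³ - 11/9y² + 56y → 71/3x + 35/72y⁴ - 251/72y³ - 25/18y² + 173/3y
  leading term x: subtract (71/18)·f_1 from 71/3x + 35/72y⁴ - 251/72y³ - 25/18y² + 173/3y → 35/72y⁴ - 251/72y³ - 190/9y² + 377/9y + 1420/9
  leading term y⁴: subtract (-7/10)·h_4 from 35/72y⁴ - 251/72y³ - 190/9y² + 377/9y + 1420/9 → -307/72y³ - 481/45y² + 419/9y + 3796/45
  leading term y³: subtract (-307/60)·h_5 from -307/72y³ - 481/45y² + 419/9y + 3796/45 → -821/80y² + 165/16y + 4109/20
  leading term y²: no divisor's leading term divides it; move -821/80y² to the remainder.
  leading term y: no divisor's leading term divides it; move 165/16y to the remainder.
  leading term 1: no divisor's leading term divides it; move 4109/20 to the remainder.
  remainder -821/80y² + 165/16y + 4109/20 ≠ 0; add h_6 = -821/80y² + 165/16y + 4109/20 to the basis.

S(f_3,h_4): lcm = xy⁴. S = -11/10xy³ + 536/25xy² + 48/5xy - 3776/25x + y⁵ + ¾y⁴ - 27y³.
  leading term xy³: subtract (-11/60y³)·f_1 from -11/10xy³ + 536/25xy² + 48/5xy - 3776/25x + y⁵ + ¾y⁴ - 27y³ → 536/25xy² + 48/5xy - 3776/25x + 23/12y⁵ + 89/60y⁴ - 103/3y³
  leading term xy²: subtract (268/75y²)·f_1 from 536/25xy² + 48/5xy - 3776/25x + 23/12y⁵ + 89/60y⁴ - 103/3y³ → 48/5xy - 3776/25x + 23/12y⁵ - 983/60y⁴ - 3647/75y³ + 2144/15y²
  leading term xy: subtract (8/5y)·f_1 from 48/5xy - 3776/25x + 23/12y⁵ - 983/60y⁴ - 3647/75y³ + 2144/15y² → -3776/25x + 23/12y⁵ - 983/60y⁴ - 4247/75y³ + 2048/15y² + 64y
  leading term x: subtract (-1888/75)·f_1 from -3776/25x + 23/12y⁵ - 983/60y⁴ - 4247/75y³ + 2048/15y² + 64y → 23/12y⁵ - 983/60y⁴ - 4247/75y³ + 1312/5y² + 12352/75y - 15104/15
  leading term y⁵: subtract (-69/25y)·h_4 from 23/12y⁵ - 983/60y⁴ - 4247/75y³ + 1312/5y² + 12352/75y - 15104/15 → -389/20y⁴ - 233/15y³ + 1404/5y² - 624/5y - 15104/15
  leading term y⁴: subtract (3501/125)·h_4 from -389/20y⁴ - 233/15y³ + 1404/5y² - 624/5y - 15104/15 → 1169/75y³ - 17026/125y² - 7788/25y + 724048/375
  leading term y³: subtract (2338/125)·h_5 from 1169/75y³ - 17026/125y² - 7788/25y + 724048/375 → -4133/30y² - 5371/30y + 22322/15
  leading term y²: subtract (33064/2463)·h_6 from -4133/30y² - 5371/30y + 22322/15 → -3909658/12315y - 15638632/12315
  leading term y: no divisor's leading term divides it; move -3909658/12315y to the remainder.
  leading term 1: no divisor's leading term divides it; move -15638632/12315 to the remainder.
  remainder -3909658/12315y - 15638632/12315 ≠ 0; add h_7 = -3909658/12315y - 15638632/12315 to the basis.

The other S-polynomials (S(f_1,h_4), S(f_2,h_4), S(f_1,h_5), S(f_2,h_5), S(f_3,h_5), S(h_4,h_5), S(f_1,h_6), S(f_2,h_6), S(f_3,h_6), S(h_4,h_6), S(h_5,h_6), S(f_1,h_7), S(f_2,h_7), S(f_3,h_7), S(h_4,h_7), S(h_5,h_7), S(h_6,h_7)) all reduce to 0 modulo the current basis, so we have a Gröbner basis.
Inter-reduce: drop elements whose leading term is divisible by another's, tail-reduce, and make monic.
Reduced Gröbner basis: {x + 4, y + 4}.

From the last basis element, y + 4 = 0, so y takes values in {-4}. Each choice, substituted upward through the basis, yields the corresponding point(s) of the solution set.
  y = -4: the earlier basis element becomes x + 4 = 0, giving x = -4 — point (-4, -4).
Substituting each solution back into the original system confirms all equations vanish.
A lex Gröbner basis triangularizes the system, enabling back-substitution.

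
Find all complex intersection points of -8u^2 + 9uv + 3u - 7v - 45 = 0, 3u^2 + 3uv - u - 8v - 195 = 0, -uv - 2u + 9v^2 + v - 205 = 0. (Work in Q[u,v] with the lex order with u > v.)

Compute a lex Gröbner basis by Buchberger's algorithm.
f_1 = -8u^2 + 9uv + 3u - 7v - 45, LT = u^2.
f_2 = 3u^2 + 3uv - u - 8v - 195, LT = u^2.
f_3 = -uv - 2u + 9v^2 + v - 205, LT = uv.

S(f_1,f_2): lcm = u^2. S = -17/8uv - 1/24u + 85/24v + 565/8.
  reduce S modulo (f_1, f_2, f_3):
  remainder 101/24u - 153/8v^2 + 17/12v + 2025/4 ≠ 0; add h_4 = 101/24u - 153/8v^2 + 17/12v + 2025/4 to the basis.

S(f_1,f_3): lcm = u^2v. S = -2u^2 + 63/8uv^2 + 5/8uv - 205u + 7/8v^2 + 45/8v.
  reduce S modulo (f_1, f_2, f_3, h_4):
  remainder 567/8v^3 - 747193/808v^2 - 1265983/808v + 19508285/808 ≠ 0; add h_5 = 567/8v^3 - 747193/808v^2 - 1265983/808v + 19508285/808 to the basis.

S(f_2,f_3): lcm = u^2v. S = -2u^2 + 10uv^2 + 2/3uv - 205u - 8/3v^2 - 65v.
  reduce S modulo (f_1, f_2, f_3, h_4, h_5):
  remainder 1581157/6363v^2 - 575861/6363v - 42408230/6363 ≠ 0; add h_6 = 1581157/6363v^2 - 575861/6363v - 42408230/6363 to the basis.

S(f_1,h_4): lcm = u^2. S = 459/101uv^2 - 1181/808uv - 97503/808u + 7/8v + 45/8.
  reduce S modulo (f_1, f_2, f_3, h_4, h_5, h_6):
  remainder -1114333417/159696857v - 5571667085/159696857 ≠ 0; add h_7 = -1114333417/159696857v - 5571667085/159696857 to the basis.

The other S-polynomials (S(f_2,h_4), S(f_3,h_4), S(f_1,h_5), S(f_2,h_5), S(f_3,h_5), S(h_4,h_5), S(f_1,h_6), S(f_2,h_6), S(f_3,h_6), S(h_4,h_6), S(h_5,h_6), S(f_1,h_7), S(f_2,h_7), S(f_3,h_7), S(h_4,h_7), S(h_5,h_7), S(h_6,h_7)) all reduce to 0 modulo the current basis, so we have a Gröbner basis.
Inter-reduce: drop elements whose leading term is divisible by another's, tail-reduce, and make monic.
Reduced Gröbner basis: {u + 5, v + 5}.

A lex Gröbner basis eliminates variables successively. Here v + 5 depends only on v, with roots {-5}; lifting each root through the earlier basis elements recovers the full solutions.
  v = -5: the earlier basis element becomes u + 5 = 0, giving u = -5 — point (-5, -5).

{(-5, -5)}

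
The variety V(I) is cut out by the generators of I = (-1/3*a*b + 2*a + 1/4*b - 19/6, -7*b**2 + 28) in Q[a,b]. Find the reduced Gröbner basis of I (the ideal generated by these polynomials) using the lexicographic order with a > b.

f_1 = -1/3*a*b + 2*a + 1/4*b - 19/6, LT = a*b.
f_2 = -7*b**2 + 28, LT = b**2.

S(f_1,f_2): lcm = a*b**2. S = -6*a*b + 4*a - 3/4*b**2 + 19/2*b.
  reduce S modulo (f_1, f_2):
  remainder -32*a + 5*b + 54 ≠ 0; add g_3 = -32*a + 5*b + 54 to the basis.

The other S-polynomials (S(f_1,g_3), S(f_2,g_3)) all reduce to 0 modulo the current basis, so we have a Gröbner basis.
Inter-reduce: drop elements whose leading term is divisible by another's, tail-reduce, and make monic.

G = {a - 5/32*b - 27/16, b**2 - 4}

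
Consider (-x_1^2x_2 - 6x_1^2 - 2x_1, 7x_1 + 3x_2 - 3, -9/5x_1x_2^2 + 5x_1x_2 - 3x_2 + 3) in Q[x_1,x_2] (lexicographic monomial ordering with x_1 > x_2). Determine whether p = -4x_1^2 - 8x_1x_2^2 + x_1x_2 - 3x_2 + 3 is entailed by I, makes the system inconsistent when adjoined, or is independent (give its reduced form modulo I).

-4x_1^2 - 8x_1x_2^2 + x_1x_2 - 3x_2 + 3 lies in I (it reduces to 0).

First compute the reduced Gröbner basis of I by Buchberger's algorithm.
f_1 = -x_1^2x_2 - 6x_1^2 - 2x_1, LT = x_1^2x_2.
f_2 = 7x_1 + 3x_2 - 3, LT = x_1.
f_3 = -9/5x_1x_2^2 + 5x_1x_2 - 3x_2 + 3, LT = x_1x_2^2.

S(f_1,f_2): lcm = x_1^2x_2. S = 6x_1^2 - 3/7x_1x_2^2 + 3/7x_1x_2 + 2x_1.
  reduce S modulo (f_1, f_2, f_3):
  remainder 9/49x_2^3 + 36/49x_2^2 - 141/49x_2 + 96/49 ≠ 0; add h_4 = 9/49x_2^3 + 36/49x_2^2 - 141/49x_2 + 96/49 to the basis.

S(f_1,f_3): lcm = x_1^2x_2^2. S = 79/9x_1^2x_2 + 1/3x_1x_2 + 5/3x_1.
  reduce S modulo (f_1, f_2, f_3, h_4):
  remainder -481/49x_2^2 + 3866/147x_2 - 2423/147 ≠ 0; add h_5 = -481/49x_2^2 + 3866/147x_2 - 2423/147 to the basis.

S(f_2,f_3): lcm = x_1x_2^2. S = 25/9x_1x_2 + 3/7x_2^3 - 3/7x_2^2 - 5/3x_2 + 5/3.
  reduce S modulo (f_1, f_2, f_3, h_4, h_5):
  remainder -81587/30303x_2 + 81587/30303 ≠ 0; add h_6 = -81587/30303x_2 + 81587/30303 to the basis.

The other S-polynomials (S(f_1,h_4), S(f_2,h_4), S(f_3,h_4), S(f_1,h_5), S(f_2,h_5), S(f_3,h_5), S(h_4,h_5), S(f_1,h_6), S(f_2,h_6), S(f_3,h_6), S(h_4,h_6), S(h_5,h_6)) all reduce to 0 modulo the current basis, so we have a Gröbner basis.
Inter-reduce: drop elements whose leading term is divisible by another's, tail-reduce, and make monic.
Reduced Gröbner basis: {x_1, x_2 - 1}.
Label its elements g_1 = x_1, g_2 = x_2 - 1.

Reduce p = -4x_1^2 - 8x_1x_2^2 + x_1x_2 - 3x_2 + 3 modulo G:
  leading term x_1^2: subtract (-4x_1)·g_1 from -4x_1^2 - 8x_1x_2^2 + x_1x_2 - 3x_2 + 3 → -8x_1x_2^2 + x_1x_2 - 3x_2 + 3
  leading term x_1x_2^2: subtract (-8x_2^2)·g_1 from -8x_1x_2^2 + x_1x_2 - 3x_2 + 3 → x_1x_2 - 3x_2 + 3
  leading term x_1x_2: subtract (x_2)·g_1 from x_1x_2 - 3x_2 + 3 → -3x_2 + 3
  leading term x_2: subtract (-3)·g_2 from -3x_2 + 3 → 0
  normal form = 0.
Since the normal form is 0, p ∈ I.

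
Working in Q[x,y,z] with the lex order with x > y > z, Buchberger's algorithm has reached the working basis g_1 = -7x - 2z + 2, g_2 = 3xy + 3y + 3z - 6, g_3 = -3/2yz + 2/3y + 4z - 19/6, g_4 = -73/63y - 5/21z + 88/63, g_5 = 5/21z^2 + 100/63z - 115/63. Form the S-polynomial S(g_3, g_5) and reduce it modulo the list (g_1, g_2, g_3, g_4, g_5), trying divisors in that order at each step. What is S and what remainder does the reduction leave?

S(g_3, g_5) = -64/9yz + 23/3y - 8/3z^2 + 19/9z; remainder on division = 0.

lcm(LM(g_3), LM(g_5)) = yz^2.
S = (lcm/LT(g_3))·g_3 − (lcm/LT(g_5))·g_5 = -64/9yz + 23/3y - 8/3z^2 + 19/9z.
Reduce S modulo (g_1, g_2, g_3, g_4, g_5) in that order:
  leading term yz: subtract (128/27)·g_3 from -64/9yz + 23/3y - 8/3z^2 + 19/9z → 365/81y - 8/3z^2 - 455/27z + 1216/81
  leading term y: subtract (-35/9)·g_4 from 365/81y - 8/3z^2 - 455/27z + 1216/81 → -8/3z^2 - 160/9z + 184/9
  leading term z^2: subtract (-56/5)·g_5 from -8/3z^2 - 160/9z + 184/9 → 0
The remainder is 0, so this S-polynomial contributes no new basis element.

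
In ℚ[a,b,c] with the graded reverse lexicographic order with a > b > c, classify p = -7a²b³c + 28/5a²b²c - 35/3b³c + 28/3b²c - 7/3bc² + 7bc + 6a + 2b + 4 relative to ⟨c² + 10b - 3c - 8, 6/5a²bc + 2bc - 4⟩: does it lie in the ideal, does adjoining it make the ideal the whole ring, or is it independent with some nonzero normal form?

-7a²b³c + 28/5a²b²c - 35/3b³c + 28/3b²c - 7/3bc² + 7bc + 6a + 2b + 4 is independent of I; its normal form modulo I is 6a + 2b + 4.

First compute the reduced Gröbner basis of I by Buchberger's algorithm.
f_1 = c² + 10b - 3c - 8, LT = c².
f_2 = 6/5a²bc + 2bc - 4, LT = a²bc.

S(f_1,f_2): lcm = a²bc². S = 10a²b² - 3a²bc - 8a²b - 5/3bc² + 10/3c.
  reduce S modulo (f_1, f_2):
  remainder 10a²b² - 8a²b + 50/3b² - 40/3b + 10/3c - 10 ≠ 0; add h_3 = 10a²b² - 8a²b + 50/3b² - 40/3b + 10/3c - 10 to the basis.

The other S-polynomials (S(f_1,h_3), S(f_2,h_3)) all reduce to 0 modulo the current basis, so we have a Gröbner basis.
Inter-reduce: drop elements whose leading term is divisible by another's, tail-reduce, and make monic.
Reduced Gröbner basis: {a²b² - ⅘a²b + 5/3b² - 4/3b + ⅓c - 1, a²bc + 5/3bc - 10/3, c² + 10b - 3c - 8}.
Label its elements g_1 = a²b² - ⅘a²b + 5/3b² - 4/3b + ⅓c - 1, g_2 = a²bc + 5/3bc - 10/3, g_3 = c² + 10b - 3c - 8.

Reduce p = -7a²b³c + 28/5a²b²c - 35/3b³c + 28/3b²c - 7/3bc² + 7bc + 6a + 2b + 4 modulo G:
  leading term a²b³c: subtract (-7bc)·g_1 from -7a²b³c + 28/5a²b²c - 35/3b³c + 28/3b²c - 7/3bc² + 7bc + 6a + 2b + 4 → 6a + 2b + 4
  leading term a: no divisor's leading term divides it; move 6a to the remainder.
  leading term b: no divisor's leading term divides it; move 2b to the remainder.
  leading term 1: no divisor's leading term divides it; move 4 to the remainder.
  normal form = 6a + 2b + 4.
The normal form is nonzero, so p ∉ I. Since p minus its normal form lies in I, I + (p) = I + (r) where r = 6a + 2b + 4; decide whether this ideal is the whole ring.
Run Buchberger on G together with r (pairs among the g_i already reduce to 0 since G is a Gröbner basis):
g_1 = a²b² - ⅘a²b + 5/3b² - 4/3b + ⅓c - 1, LT = a²b².
g_2 = a²bc + 5/3bc - 10/3, LT = a²bc.
g_3 = c² + 10b - 3c - 8, LT = c².
r = 6a + 2b + 4, LT = a.

S(g_1,r): lcm = a²b². S = -⅓ab³ - ⅘a²b - ⅔ab² + 5/3b² - 4/3b + ⅓c - 1.
  reduce S modulo (g_1, g_2, g_3, r):
  remainder 1/9b⁴ + 16/45b³ + 79/45b² - 76/45b + ⅓c - 1 ≠ 0; add m_5 = 1/9b⁴ + 16/45b³ + 79/45b² - 76/45b + ⅓c - 1 to the basis.

S(g_2,r): lcm = a²bc. S = -⅓ab²c - ⅔abc + 5/3bc - 10/3.
  reduce S modulo (g_1, g_2, g_3, r, m_5):
  remainder 1/9b³c + 4/9b²c + 19/9bc - 10/3 ≠ 0; add m_6 = 1/9b³c + 4/9b²c + 19/9bc - 10/3 to the basis.

The other S-polynomials (S(g_1,g_2), S(g_1,g_3), S(g_2,g_3), S(g_3,r), S(g_1,m_5), S(g_2,m_5), S(g_3,m_5), S(r,m_5), S(g_1,m_6), S(g_2,m_6), S(g_3,m_6), S(r,m_6), S(m_5,m_6)) all reduce to 0 modulo the current basis, so we have a Gröbner basis.
Inter-reduce: drop elements whose leading term is divisible by another's, tail-reduce, and make monic.
Reduced Gröbner basis: {b⁴ + 16/5b³ + 79/5b² - 76/5b + 3c - 9, b³c + 4b²c + 19bc - 30, c² + 10b - 3c - 8, a + ⅓b + ⅔}.
The reduced Gröbner basis of I + (p) is {b⁴ + 16/5b³ + 79/5b² - 76/5b + 3c - 9, b³c + 4b²c + 19bc - 30, c² + 10b - 3c - 8, a + ⅓b + ⅔} ≠ {1}, a proper ideal, so the enlarged system stays consistent: p is independent of I, with normal form 6a + 2b + 4.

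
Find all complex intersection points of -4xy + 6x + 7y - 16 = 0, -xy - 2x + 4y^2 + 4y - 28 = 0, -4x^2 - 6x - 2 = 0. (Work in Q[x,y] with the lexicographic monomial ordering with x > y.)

{(-1, 2)}

Compute a lex Gröbner basis by Buchberger's algorithm.
f_1 = -4xy + 6x + 7y - 16, LT = xy.
f_2 = -xy - 2x + 4y^2 + 4y - 28, LT = xy.
f_3 = -4x^2 - 6x - 2, LT = x^2.

S(f_1,f_2): lcm = xy. S = -7/2x + 4y^2 + 9/4y - 24.
  leading term x: no divisor's leading term divides it; move -7/2x to the remainder.
  leading term y^2: no divisor's leading term divides it; move 4y^2 to the remainder.
  leading term y: no divisor's leading term divides it; move 9/4y to the remainder.
  leading term 1: no divisor's leading term divides it; move -24 to the remainder.
  remainder -7/2x + 4y^2 + 9/4y - 24 ≠ 0; add h_4 = -7/2x + 4y^2 + 9/4y - 24 to the basis.

S(f_1,f_3): lcm = x^2y. S = -3/2x^2 - 13/4xy + 4x - 1/2y.
  leading term x^2: subtract (3/8)·f_3 from -3/2x^2 - 13/4xy + 4x - 1/2y → -13/4xy + 25/4x - 1/2y + 3/4
  leading term xy: subtract (13/16)·f_1 from -13/4xy + 25/4x - 1/2y + 3/4 → 11/8x - 99/16y + 55/4
  leading term x: subtract (-11/28)·h_4 from 11/8x - 99/16y + 55/4 → 11/7y^2 - 297/56y + 121/28
  leading term y^2: no divisor's leading term divides it; move 11/7y^2 to the remainder.
  leading term y: no divisor's leading term divides it; move -297/56y to the remainder.
  leading term 1: no divisor's leading term divides it; move 121/28 to the remainder.
  remainder 11/7y^2 - 297/56y + 121/28 ≠ 0; add h_5 = 11/7y^2 - 297/56y + 121/28 to the basis.

S(f_2,f_3): lcm = x^2y. S = 2x^2 - 4xy^2 - 11/2xy + 28x - 1/2y.
  leading term x^2: subtract (-1/2)·f_3 from 2x^2 - 4xy^2 - 11/2xy + 28x - 1/2y → -4xy^2 - 11/2xy + 25x - 1/2y - 1
  leading term xy^2: subtract (y)·f_1 from -4xy^2 - 11/2xy + 25x - 1/2y - 1 → -23/2xy + 25x - 7y^2 + 31/2y - 1
  leading term xy: subtract (23/8)·f_1 from -23/2xy + 25x - 7y^2 + 31/2y - 1 → 31/4x - 7y^2 - 37/8y + 45
  leading term x: subtract (-31/14)·h_4 from 31/4x - 7y^2 - 37/8y + 45 → 13/7y^2 + 5/14y - 57/7
  leading term y^2: subtract (13/11)·h_5 from 13/7y^2 + 5/14y - 57/7 → 53/8y - 53/4
  leading term y: no divisor's leading term divides it; move 53/8y to the remainder.
  leading term 1: no divisor's leading term divides it; move -53/4 to the remainder.
  remainder 53/8y - 53/4 ≠ 0; add h_6 = 53/8y - 53/4 to the basis.

The other S-polynomials (S(f_1,h_4), S(f_2,h_4), S(f_3,h_4), S(f_1,h_5), S(f_2,h_5), S(f_3,h_5), S(h_4,h_5), S(f_1,h_6), S(f_2,h_6), S(f_3,h_6), S(h_4,h_6), S(h_5,h_6)) all reduce to 0 modulo the current basis, so we have a Gröbner basis.
Inter-reduce: drop elements whose leading term is divisible by another's, tail-reduce, and make monic.
Reduced Gröbner basis: {x + 1, y - 2}.

Elimination: the polynomial y - 2 lies in the elimination ideal for y, so y ∈ {2}. For each such y, the remaining basis elements (now univariate) give the rest of the solution.
  y = 2: the earlier basis element becomes x + 1 = 0, giving x = -1 — point (-1, 2).
Substituting each solution back into the original system confirms all equations vanish.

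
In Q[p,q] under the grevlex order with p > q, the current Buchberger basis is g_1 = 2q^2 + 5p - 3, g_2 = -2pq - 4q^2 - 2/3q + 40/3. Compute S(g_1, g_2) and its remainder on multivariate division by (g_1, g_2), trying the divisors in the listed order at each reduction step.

S(g_1, g_2) = -2q^3 + 5/2p^2 - 1/3q^2 - 3/2p + 20/3q; remainder on division = 5/2p^2 + 73/3p + 2q + 107/6.

lcm(LM(g_1), LM(g_2)) = pq^2.
S = (lcm/LT(g_1))·g_1 − (lcm/LT(g_2))·g_2 = -2q^3 + 5/2p^2 - 1/3q^2 - 3/2p + 20/3q.
Reduce S modulo (g_1, g_2) in that order:
  leading term q^3: subtract (-q)·g_1 from -2q^3 + 5/2p^2 - 1/3q^2 - 3/2p + 20/3q → 5/2p^2 + 5pq - 1/3q^2 - 3/2p + 11/3q
  leading term p^2: no divisor's leading term divides it; move 5/2p^2 to the remainder.
  leading term pq: subtract (-5/2)·g_2 from 5pq - 1/3q^2 - 3/2p + 11/3q → -31/3q^2 - 3/2p + 2q + 100/3
  leading term q^2: subtract (-31/6)·g_1 from -31/3q^2 - 3/2p + 2q + 100/3 → 73/3p + 2q + 107/6
  leading term p: no divisor's leading term divides it; move 73/3p to the remainder.
  leading term q: no divisor's leading term divides it; move 2q to the remainder.
  leading term 1: no divisor's leading term divides it; move 107/6 to the remainder.
The remainder 5/2p^2 + 73/3p + 2q + 107/6 is nonzero, so it would be added as the next basis element.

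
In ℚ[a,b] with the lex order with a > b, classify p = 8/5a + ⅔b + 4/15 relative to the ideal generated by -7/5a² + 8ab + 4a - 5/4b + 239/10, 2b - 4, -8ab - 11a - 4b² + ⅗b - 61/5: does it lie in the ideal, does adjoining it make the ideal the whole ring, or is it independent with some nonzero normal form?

First compute the reduced Gröbner basis of I by Buchberger's algorithm.
f_1 = -7/5a² + 8ab + 4a - 5/4b + 239/10, LT = a².
f_2 = 2b - 4, LT = b.
f_3 = -8ab - 11a - 4b² + ⅗b - 61/5, LT = ab.

S(f_1,f_3): lcm = a²b. S = -11/8a² - 87/14ab² - 779/280ab - 61/40a + 25/28b² - 239/14b.
  leading term a²: subtract (55/56)·f_1 from -11/8a² - 87/14ab² - 779/280ab - 61/40a + 25/28b² - 239/14b → -87/14ab² - 2979/280ab - 1527/280a + 25/28b² - 507/32b - 2629/112
  leading term ab²: subtract (-87/28ab)·f_2 from -87/14ab² - 2979/280ab - 1527/280a + 25/28b² - 507/32b - 2629/112 → -6459/280ab - 1527/280a + 25/28b² - 507/32b - 2629/112
  leading term ab: subtract (-6459/560a)·f_2 from -6459/280ab - 1527/280a + 25/28b² - 507/32b - 2629/112 → -2889/56a + 25/28b² - 507/32b - 2629/112
  leading term a: no divisor's leading term divides it; move -2889/56a to the remainder.
  leading term b²: subtract (25/56b)·f_2 from 25/28b² - 507/32b - 2629/112 → -3149/224b - 2629/112
  leading term b: subtract (-3149/448)·f_2 from -3149/224b - 2629/112 → -2889/56
  leading term 1: no divisor's leading term divides it; move -2889/56 to the remainder.
  remainder -2889/56a - 2889/56 ≠ 0; add h_4 = -2889/56a - 2889/56 to the basis.

The other S-polynomials (S(f_1,f_2), S(f_2,f_3), S(f_1,h_4), S(f_2,h_4), S(f_3,h_4)) all reduce to 0 modulo the current basis, so we have a Gröbner basis.
Inter-reduce: drop elements whose leading term is divisible by another's, tail-reduce, and make monic.
Reduced Gröbner basis: {a + 1, b - 2}.
Label its elements g_1 = a + 1, g_2 = b - 2.

Reduce p = 8/5a + ⅔b + 4/15 modulo G:
  leading term a: subtract (8/5)·g_1 from 8/5a + ⅔b + 4/15 → ⅔b - 4/3
  leading term b: subtract (⅔)·g_2 from ⅔b - 4/3 → 0
  normal form = 0.
Since the normal form is 0, p ∈ I.

Ideal membership is decidable via reduction modulo a Gröbner basis.

8/5a + ⅔b + 4/15 lies in I (it reduces to 0).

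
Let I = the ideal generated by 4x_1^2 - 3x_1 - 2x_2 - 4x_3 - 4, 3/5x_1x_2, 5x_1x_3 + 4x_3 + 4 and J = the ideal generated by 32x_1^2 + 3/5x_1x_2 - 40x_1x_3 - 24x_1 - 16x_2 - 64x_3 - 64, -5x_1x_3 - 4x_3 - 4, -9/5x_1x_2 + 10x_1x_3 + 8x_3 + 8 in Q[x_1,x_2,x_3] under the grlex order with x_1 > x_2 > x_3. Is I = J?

For a fixed monomial order, each ideal has a unique reduced Gröbner basis; comparing bases decides equality.
Buchberger on the first generating set:
f_1 = 4x_1^2 - 3x_1 - 2x_2 - 4x_3 - 4, LT = x_1^2.
f_2 = 3/5x_1x_2, LT = x_1x_2.
f_3 = 5x_1x_3 + 4x_3 + 4, LT = x_1x_3.

S(f_1,f_2): lcm = x_1^2x_2. S = -3/4x_1x_2 - 1/2x_2^2 - x_2x_3 - x_2.
  reduce S modulo (f_1, f_2, f_3):
  remainder -1/2x_2^2 - x_2x_3 - x_2 ≠ 0; add g_4 = -1/2x_2^2 - x_2x_3 - x_2 to the basis.

S(f_1,f_3): lcm = x_1^2x_3. S = -31/20x_1x_3 - 1/2x_2x_3 - x_3^2 - 4/5x_1 - x_3.
  reduce S modulo (f_1, f_2, f_3, g_4):
  remainder -1/2x_2x_3 - x_3^2 - 4/5x_1 + 6/25x_3 + 31/25 ≠ 0; add g_5 = -1/2x_2x_3 - x_3^2 - 4/5x_1 + 6/25x_3 + 31/25 to the basis.

S(f_2,f_3): lcm = x_1x_2x_3. S = -4/5x_2x_3 - 4/5x_2.
  reduce S modulo (f_1, f_2, f_3, g_4, g_5):
  remainder 8/5x_3^2 + 32/25x_1 - 4/5x_2 - 48/125x_3 - 248/125 ≠ 0; add g_6 = 8/5x_3^2 + 32/25x_1 - 4/5x_2 - 48/125x_3 - 248/125 to the basis.

The other S-polynomials (S(f_1,g_4), S(f_2,g_4), S(f_3,g_4), S(f_1,g_5), S(f_2,g_5), S(f_3,g_5), S(g_4,g_5), S(f_1,g_6), S(f_2,g_6), S(f_3,g_6), S(g_4,g_6), S(g_5,g_6)) all reduce to 0 modulo the current basis, so we have a Gröbner basis.
Inter-reduce: drop elements whose leading term is divisible by another's, tail-reduce, and make monic.
Reduced Gröbner basis: {x_1^2 - 3/4x_1 - 1/2x_2 - x_3 - 1, x_1x_2, x_1x_3 + 4/5x_3 + 4/5, x_2^2, x_2x_3 + x_2, x_3^2 + 4/5x_1 - 1/2x_2 - 6/25x_3 - 31/25}.

Buchberger on the second generating set:
h_1 = 32x_1^2 + 3/5x_1x_2 - 40x_1x_3 - 24x_1 - 16x_2 - 64x_3 - 64, LT = x_1^2.
h_2 = -5x_1x_3 - 4x_3 - 4, LT = x_1x_3.
h_3 = -9/5x_1x_2 + 10x_1x_3 + 8x_3 + 8, LT = x_1x_2.

S(h_1,h_2): lcm = x_1^2x_3. S = 3/160x_1x_2x_3 - 5/4x_1x_3^2 - 31/20x_1x_3 - 1/2x_2x_3 - 2x_3^2 - 4/5x_1 - 2x_3.
  reduce S modulo (h_1, h_2, h_3):
  remainder -103/200x_2x_3 - x_3^2 - 4/5x_1 - 3/200x_2 + 6/25x_3 + 31/25 ≠ 0; add k_4 = -103/200x_2x_3 - x_3^2 - 4/5x_1 - 3/200x_2 + 6/25x_3 + 31/25 to the basis.

S(h_1,h_3): lcm = x_1^2x_2. S = 50/9x_1^2x_3 + 3/160x_1x_2^2 - 5/4x_1x_2x_3 - 3/4x_1x_2 + 40/9x_1x_3 - 1/2x_2^2 - 2x_2x_3 + 40/9x_1 - 2x_2.
  reduce S modulo (h_1, h_2, h_3, k_4):
  remainder -1/2x_2^2 + 200/103x_3^2 + 160/103x_1 - 100/103x_2 - 48/103x_3 - 248/103 ≠ 0; add k_5 = -1/2x_2^2 + 200/103x_3^2 + 160/103x_1 - 100/103x_2 - 48/103x_3 - 248/103 to the basis.

S(h_2,h_3): lcm = x_1x_2x_3. S = 50/9x_1x_3^2 + 4/5x_2x_3 + 40/9x_3^2 + 4/5x_2 + 40/9x_3.
  reduce S modulo (h_1, h_2, h_3, k_4, k_5):
  remainder -160/103x_3^2 - 128/103x_1 + 80/103x_2 + 192/515x_3 + 992/515 ≠ 0; add k_6 = -160/103x_3^2 - 128/103x_1 + 80/103x_2 + 192/515x_3 + 992/515 to the basis.

The other S-polynomials (S(h_1,k_4), S(h_2,k_4), S(h_3,k_4), S(h_1,k_5), S(h_2,k_5), S(h_3,k_5), S(k_4,k_5), S(h_1,k_6), S(h_2,k_6), S(h_3,k_6), S(k_4,k_6), S(k_5,k_6)) all reduce to 0 modulo the current basis, so we have a Gröbner basis.
Inter-reduce: drop elements whose leading term is divisible by another's, tail-reduce, and make monic.
Reduced Gröbner basis: {x_1^2 - 3/4x_1 - 1/2x_2 - x_3 - 1, x_1x_2, x_1x_3 + 4/5x_3 + 4/5, x_2^2, x_2x_3 + x_2, x_3^2 + 4/5x_1 - 1/2x_2 - 6/25x_3 - 31/25}.

Same reduced basis, so the two generating sets span the same ideal.

Yes, the ideals are equal.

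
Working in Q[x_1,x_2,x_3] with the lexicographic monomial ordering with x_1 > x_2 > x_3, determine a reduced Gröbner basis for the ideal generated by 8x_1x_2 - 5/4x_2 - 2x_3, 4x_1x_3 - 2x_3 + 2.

G = {x_1x_2 - 5/32x_2 - 1/4x_3, x_1x_3 - 1/2x_3 + 1/2, x_2x_3 - 16/11x_2 - 8/11x_3^2}

f_1 = 8x_1x_2 - 5/4x_2 - 2x_3, LT = x_1x_2.
f_2 = 4x_1x_3 - 2x_3 + 2, LT = x_1x_3.

S(f_1,f_2): lcm = x_1x_2x_3. S = 11/32x_2x_3 - 1/2x_2 - 1/4x_3^2.
  leading term x_2x_3: no divisor's leading term divides it; move 11/32x_2x_3 to the remainder.
  leading term x_2: no divisor's leading term divides it; move -1/2x_2 to the remainder.
  leading term x_3^2: no divisor's leading term divides it; move -1/4x_3^2 to the remainder.
  remainder 11/32x_2x_3 - 1/2x_2 - 1/4x_3^2 ≠ 0; add g_3 = 11/32x_2x_3 - 1/2x_2 - 1/4x_3^2 to the basis.

The other S-polynomials (S(f_1,g_3), S(f_2,g_3)) all reduce to 0 modulo the current basis, so we have a Gröbner basis.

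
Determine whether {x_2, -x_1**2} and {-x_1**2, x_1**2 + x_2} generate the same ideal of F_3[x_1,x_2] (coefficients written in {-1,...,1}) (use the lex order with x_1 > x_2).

Yes, the ideals are equal.

For a fixed monomial order, each ideal has a unique reduced Gröbner basis; comparing bases decides equality.
Buchberger on the first generating set:
f_1 = x_2, LT = x_2.
f_2 = -x_1**2, LT = x_1**2.

The S-polynomials (S(f_1,f_2)) all reduce to 0 modulo the current basis, so we have a Gröbner basis.
Inter-reduce: drop elements whose leading term is divisible by another's, tail-reduce, and make monic.
Reduced Gröbner basis: {x_1**2, x_2}.

Buchberger on the second generating set:
h_1 = -x_1**2, LT = x_1**2.
h_2 = x_1**2 + x_2, LT = x_1**2.

S(h_1,h_2): lcm = x_1**2. S = -x_2.
  reduce S modulo (h_1, h_2):
  remainder -x_2 ≠ 0; add k_3 = -x_2 to the basis.

The other S-polynomials (S(h_1,k_3), S(h_2,k_3)) all reduce to 0 modulo the current basis, so we have a Gröbner basis.
Inter-reduce: drop elements whose leading term is divisible by another's, tail-reduce, and make monic.
Reduced Gröbner basis: {x_1**2, x_2}.

The two bases agree; hence the ideals are identical.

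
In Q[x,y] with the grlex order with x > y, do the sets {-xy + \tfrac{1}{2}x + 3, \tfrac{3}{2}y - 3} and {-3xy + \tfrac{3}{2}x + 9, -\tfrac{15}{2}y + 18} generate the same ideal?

No, the ideals differ.

Two ideals are equal iff their reduced Gröbner bases coincide (the reduced basis is unique for a fixed ordering).
Buchberger on the first generating set:
f_1 = -xy + \tfrac{1}{2}x + 3, LT = xy.
f_2 = \tfrac{3}{2}y - 3, LT = y.

S(f_1,f_2): lcm = xy. S = \tfrac{3}{2}x - 3.
  leading term x: no divisor's leading term divides it; move \tfrac{3}{2}x to the remainder.
  leading term 1: no divisor's leading term divides it; move -3 to the remainder.
  remainder \tfrac{3}{2}x - 3 ≠ 0; add g_3 = \tfrac{3}{2}x - 3 to the basis.

The other S-polynomials (S(f_1,g_3), S(f_2,g_3)) all reduce to 0 modulo the current basis, so we have a Gröbner basis.
Inter-reduce: drop elements whose leading term is divisible by another's, tail-reduce, and make monic.
Reduced Gröbner basis: {x - 2, y - 2}.

Buchberger on the second generating set:
h_1 = -3xy + \tfrac{3}{2}x + 9, LT = xy.
h_2 = -\tfrac{15}{2}y + 18, LT = y.

S(h_1,h_2): lcm = xy. S = \tfrac{19}{10}x - 3.
  leading term x: no divisor's leading term divides it; move \tfrac{19}{10}x to the remainder.
  leading term 1: no divisor's leading term divides it; move -3 to the remainder.
  remainder \tfrac{19}{10}x - 3 ≠ 0; add k_3 = \tfrac{19}{10}x - 3 to the basis.

The other S-polynomials (S(h_1,k_3), S(h_2,k_3)) all reduce to 0 modulo the current basis, so we have a Gröbner basis.
Inter-reduce: drop elements whose leading term is divisible by another's, tail-reduce, and make monic.
Reduced Gröbner basis: {x - \tfrac{30}{19}, y - \tfrac{12}{5}}.

The bases are distinct; the ideals are different.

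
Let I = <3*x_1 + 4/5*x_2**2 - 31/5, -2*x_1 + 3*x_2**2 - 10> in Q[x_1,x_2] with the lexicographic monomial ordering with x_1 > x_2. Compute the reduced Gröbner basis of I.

f_1 = 3*x_1 + 4/5*x_2**2 - 31/5, LT = x_1.
f_2 = -2*x_1 + 3*x_2**2 - 10, LT = x_1.

S(f_1,f_2): lcm = x_1. S = 53/30*x_2**2 - 106/15.
  leading term x_2**2: no divisor's leading term divides it; move 53/30*x_2**2 to the remainder.
  leading term 1: no divisor's leading term divides it; move -106/15 to the remainder.
  remainder 53/30*x_2**2 - 106/15 ≠ 0; add g_3 = 53/30*x_2**2 - 106/15 to the basis.

The other S-polynomials (S(f_1,g_3), S(f_2,g_3)) all reduce to 0 modulo the current basis, so we have a Gröbner basis.
Inter-reduce: drop elements whose leading term is divisible by another's, tail-reduce, and make monic.

G = {x_1 - 1, x_2**2 - 4}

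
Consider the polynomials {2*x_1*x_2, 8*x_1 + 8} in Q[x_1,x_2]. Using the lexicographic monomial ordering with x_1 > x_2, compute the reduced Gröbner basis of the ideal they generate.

f_1 = 2*x_1*x_2, LT = x_1*x_2.
f_2 = 8*x_1 + 8, LT = x_1.

S(f_1,f_2): lcm = x_1*x_2. S = -x_2.
  leading term x_2: no divisor's leading term divides it; move -x_2 to the remainder.
  remainder -x_2 ≠ 0; add g_3 = -x_2 to the basis.

The other S-polynomials (S(f_1,g_3), S(f_2,g_3)) all reduce to 0 modulo the current basis, so we have a Gröbner basis.
Inter-reduce: drop elements whose leading term is divisible by another's, tail-reduce, and make monic.

G = {x_1 + 1, x_2}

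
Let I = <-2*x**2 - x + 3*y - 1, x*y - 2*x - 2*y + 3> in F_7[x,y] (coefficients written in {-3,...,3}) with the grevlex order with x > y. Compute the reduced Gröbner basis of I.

f_1 = -2*x**2 - x + 3*y - 1, LT = x**2.
f_2 = x*y - 2*x - 2*y + 3, LT = x*y.

S(f_1,f_2): lcm = x**2*y. S = 2*x**2 - x*y + 2*y**2 - 3*x - 3*y.
  reduce S modulo (f_1, f_2):
  remainder 2*y**2 + x - 2*y + 2 ≠ 0; add g_3 = 2*y**2 + x - 2*y + 2 to the basis.

The other S-polynomials (S(f_1,g_3), S(f_2,g_3)) all reduce to 0 modulo the current basis, so we have a Gröbner basis.

G = {x**2 - 3*x + 2*y - 3, x*y - 2*x - 2*y + 3, y**2 - 3*x - y + 1}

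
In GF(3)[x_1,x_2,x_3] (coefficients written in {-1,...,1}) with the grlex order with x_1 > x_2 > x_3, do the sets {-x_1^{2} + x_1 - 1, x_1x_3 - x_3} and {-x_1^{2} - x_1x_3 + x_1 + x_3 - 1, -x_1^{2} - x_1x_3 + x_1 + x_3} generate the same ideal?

No, the ideals differ.

For a fixed monomial order, each ideal has a unique reduced Gröbner basis; comparing bases decides equality.
Buchberger on the first generating set:
f_1 = -x_1^{2} + x_1 - 1, LT = x_1^{2}.
f_2 = x_1x_3 - x_3, LT = x_1x_3.

S(f_1,f_2): lcm = x_1^{2}x_3. S = x_3.
  leading term x_3: no divisor's leading term divides it; move x_3 to the remainder.
  remainder x_3 ≠ 0; add g_3 = x_3 to the basis.

S(f_1,g_3): leading monomials are coprime, so the S-polynomial reduces to 0 (Buchberger's first criterion).
S(f_2,g_3): lcm = x_1x_3. S = -x_3.
  leading term x_3: subtract (-1)·g_3 from -x_3 → 0
  remainder 0.

Every S-polynomial of the final basis reduces to 0, so we have a Gröbner basis.
Inter-reduce: drop elements whose leading term is divisible by another's, tail-reduce, and make monic.
Reduced Gröbner basis: {x_1^{2} - x_1 + 1, x_3}.

Buchberger on the second generating set:
h_1 = -x_1^{2} - x_1x_3 + x_1 + x_3 - 1, LT = x_1^{2}.
h_2 = -x_1^{2} - x_1x_3 + x_1 + x_3, LT = x_1^{2}.

S(h_1,h_2): lcm = x_1^{2}. S = 1.
  leading term 1: no divisor's leading term divides it; move 1 to the remainder.
  remainder 1 ≠ 0; add k_3 = 1 to the basis.

S(h_1,k_3): leading monomials are coprime, so the S-polynomial reduces to 0 (Buchberger's first criterion).
S(h_2,k_3): leading monomials are coprime, so the S-polynomial reduces to 0 (Buchberger's first criterion).
Every S-polynomial of the final basis reduces to 0, so we have a Gröbner basis.
Inter-reduce: drop elements whose leading term is divisible by another's, tail-reduce, and make monic.
Reduced Gröbner basis: {1}.

Since the reduced bases disagree, the two ideals are not the same.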